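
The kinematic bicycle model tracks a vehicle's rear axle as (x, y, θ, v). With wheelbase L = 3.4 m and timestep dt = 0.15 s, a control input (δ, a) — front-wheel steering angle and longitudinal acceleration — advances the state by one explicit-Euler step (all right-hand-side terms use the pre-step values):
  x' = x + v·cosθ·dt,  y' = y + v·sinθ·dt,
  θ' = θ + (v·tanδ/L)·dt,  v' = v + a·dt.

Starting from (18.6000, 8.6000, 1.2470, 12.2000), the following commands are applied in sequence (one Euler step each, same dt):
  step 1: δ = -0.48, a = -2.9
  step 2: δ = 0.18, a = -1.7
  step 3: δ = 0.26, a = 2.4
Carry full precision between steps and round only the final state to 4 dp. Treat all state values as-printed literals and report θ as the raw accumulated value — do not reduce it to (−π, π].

(21.0267, 13.2946, 1.1963, 11.8700)

after step 1 (δ=-0.48, a=-2.9): (19.182247, 10.334903, 0.966789, 11.765000)
after step 2 (δ=0.18, a=-1.7): (20.184529, 11.787409, 1.061239, 11.510000)
after step 3 (δ=0.26, a=2.4): (21.026700, 13.294575, 1.196323, 11.870000)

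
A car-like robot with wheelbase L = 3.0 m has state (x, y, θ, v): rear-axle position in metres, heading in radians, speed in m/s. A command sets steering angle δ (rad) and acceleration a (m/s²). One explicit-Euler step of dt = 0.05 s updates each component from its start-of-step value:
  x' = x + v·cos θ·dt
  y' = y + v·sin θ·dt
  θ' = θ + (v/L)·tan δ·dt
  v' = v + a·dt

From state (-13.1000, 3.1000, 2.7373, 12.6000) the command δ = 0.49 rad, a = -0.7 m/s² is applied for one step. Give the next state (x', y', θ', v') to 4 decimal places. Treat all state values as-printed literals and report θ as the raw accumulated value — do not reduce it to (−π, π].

(-13.6792, 3.3478, 2.8493, 12.5650)

x' = -13.1000 + 12.6000·cos(2.7373)·0.05 = -13.6792
y' = 3.1000 + 12.6000·sin(2.7373)·0.05 = 3.3478
θ' = 2.7373 + (12.6000/3.0)·tan(0.49)·0.05 = 2.8493
v' = 12.6000 − 0.7000·0.05 = 12.5650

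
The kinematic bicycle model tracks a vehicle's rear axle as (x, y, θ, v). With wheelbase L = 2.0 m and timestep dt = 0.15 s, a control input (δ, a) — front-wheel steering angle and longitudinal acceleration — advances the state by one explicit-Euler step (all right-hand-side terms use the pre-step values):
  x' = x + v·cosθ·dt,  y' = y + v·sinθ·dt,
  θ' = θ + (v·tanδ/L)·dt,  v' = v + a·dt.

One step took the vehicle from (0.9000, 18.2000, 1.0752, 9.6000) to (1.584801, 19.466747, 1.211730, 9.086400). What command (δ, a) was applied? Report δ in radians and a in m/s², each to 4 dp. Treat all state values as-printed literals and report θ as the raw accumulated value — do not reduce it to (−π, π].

a = (v'−v)/dt = (-0.513600)/0.15 = -3.4240
Δθ = θ'−θ = 0.136530;  (v·dt/L) = 9.6000·0.15/2.0 = 0.720000
tan δ = Δθ·L/(v·dt) = 0.189625  →  δ = 0.1874

δ = 0.1874, a = -3.4240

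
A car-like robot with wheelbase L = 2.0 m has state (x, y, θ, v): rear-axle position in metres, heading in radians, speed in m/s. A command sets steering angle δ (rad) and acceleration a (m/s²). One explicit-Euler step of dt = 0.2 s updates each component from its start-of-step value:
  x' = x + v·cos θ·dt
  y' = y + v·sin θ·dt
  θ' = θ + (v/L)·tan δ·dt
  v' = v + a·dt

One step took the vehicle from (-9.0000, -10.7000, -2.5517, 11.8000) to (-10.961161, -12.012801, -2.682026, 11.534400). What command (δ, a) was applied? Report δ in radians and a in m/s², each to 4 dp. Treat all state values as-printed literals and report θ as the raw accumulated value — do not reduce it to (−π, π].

a = (v'−v)/dt = (-0.265600)/0.2 = -1.3280
Δθ = θ'−θ = -0.130326;  (v·dt/L) = 11.8000·0.2/2.0 = 1.180000
tan δ = Δθ·L/(v·dt) = -0.110446  →  δ = -0.1100

δ = -0.1100, a = -1.3280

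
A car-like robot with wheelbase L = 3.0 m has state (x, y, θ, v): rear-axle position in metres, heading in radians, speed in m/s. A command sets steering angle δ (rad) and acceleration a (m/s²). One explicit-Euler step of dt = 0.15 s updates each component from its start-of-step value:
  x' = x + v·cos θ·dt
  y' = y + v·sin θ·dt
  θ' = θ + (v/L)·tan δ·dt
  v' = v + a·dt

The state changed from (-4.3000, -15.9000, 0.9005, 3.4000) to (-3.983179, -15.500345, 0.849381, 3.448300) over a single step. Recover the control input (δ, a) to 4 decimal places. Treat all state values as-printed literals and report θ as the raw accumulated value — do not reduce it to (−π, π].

a = (v'−v)/dt = (0.048300)/0.15 = 0.3220
Δθ = θ'−θ = -0.051119;  (v·dt/L) = 3.4000·0.15/3.0 = 0.170000
tan δ = Δθ·L/(v·dt) = -0.300700  →  δ = -0.2921

δ = -0.2921, a = 0.3220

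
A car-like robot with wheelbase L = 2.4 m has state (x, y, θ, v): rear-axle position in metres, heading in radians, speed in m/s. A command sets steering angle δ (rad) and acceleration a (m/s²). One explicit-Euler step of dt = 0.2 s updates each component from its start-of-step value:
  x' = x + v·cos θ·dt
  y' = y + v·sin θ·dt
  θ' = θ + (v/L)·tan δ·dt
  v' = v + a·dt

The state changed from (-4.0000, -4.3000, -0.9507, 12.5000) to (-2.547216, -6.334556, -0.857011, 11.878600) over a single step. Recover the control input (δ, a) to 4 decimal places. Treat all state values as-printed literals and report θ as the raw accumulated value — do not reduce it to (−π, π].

δ = 0.0897, a = -3.1070

a = (v'−v)/dt = (-0.621400)/0.2 = -3.1070
Δθ = θ'−θ = 0.093689;  (v·dt/L) = 12.5000·0.2/2.4 = 1.041667
tan δ = Δθ·L/(v·dt) = 0.089941  →  δ = 0.0897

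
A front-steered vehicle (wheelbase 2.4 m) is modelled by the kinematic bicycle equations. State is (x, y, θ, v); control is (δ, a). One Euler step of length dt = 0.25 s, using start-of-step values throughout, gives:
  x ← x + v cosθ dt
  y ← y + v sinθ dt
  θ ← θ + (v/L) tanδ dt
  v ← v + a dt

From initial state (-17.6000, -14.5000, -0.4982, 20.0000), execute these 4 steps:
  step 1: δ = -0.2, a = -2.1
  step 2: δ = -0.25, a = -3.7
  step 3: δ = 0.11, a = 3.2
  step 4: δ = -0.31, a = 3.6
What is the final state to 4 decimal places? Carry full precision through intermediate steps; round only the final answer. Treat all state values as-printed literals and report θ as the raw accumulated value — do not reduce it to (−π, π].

after step 1 (δ=-0.2, a=-2.1): (-13.207779, -16.889226, -0.920513, 19.475000)
after step 2 (δ=-0.25, a=-3.7): (-10.260178, -20.764322, -1.438511, 18.550000)
after step 3 (δ=0.11, a=3.2): (-9.648492, -25.361305, -1.225097, 19.350000)
after step 4 (δ=-0.31, a=3.6): (-8.009284, -29.912613, -1.870757, 20.250000)

(-8.0093, -29.9126, -1.8708, 20.2500)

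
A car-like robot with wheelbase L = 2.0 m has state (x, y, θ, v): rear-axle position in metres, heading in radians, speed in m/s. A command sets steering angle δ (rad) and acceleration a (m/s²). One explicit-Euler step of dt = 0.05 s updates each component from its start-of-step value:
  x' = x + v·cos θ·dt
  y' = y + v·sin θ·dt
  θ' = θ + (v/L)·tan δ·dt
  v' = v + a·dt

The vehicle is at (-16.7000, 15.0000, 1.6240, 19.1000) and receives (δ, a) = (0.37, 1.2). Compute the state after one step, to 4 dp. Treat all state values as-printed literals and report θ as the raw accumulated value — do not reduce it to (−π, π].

x' = -16.7000 + 19.1000·cos(1.6240)·0.05 = -16.7508
y' = 15.0000 + 19.1000·sin(1.6240)·0.05 = 15.9536
θ' = 1.6240 + (19.1000/2.0)·tan(0.37)·0.05 = 1.8092
v' = 19.1000 + 1.2000·0.05 = 19.1600

(-16.7508, 15.9536, 1.8092, 19.1600)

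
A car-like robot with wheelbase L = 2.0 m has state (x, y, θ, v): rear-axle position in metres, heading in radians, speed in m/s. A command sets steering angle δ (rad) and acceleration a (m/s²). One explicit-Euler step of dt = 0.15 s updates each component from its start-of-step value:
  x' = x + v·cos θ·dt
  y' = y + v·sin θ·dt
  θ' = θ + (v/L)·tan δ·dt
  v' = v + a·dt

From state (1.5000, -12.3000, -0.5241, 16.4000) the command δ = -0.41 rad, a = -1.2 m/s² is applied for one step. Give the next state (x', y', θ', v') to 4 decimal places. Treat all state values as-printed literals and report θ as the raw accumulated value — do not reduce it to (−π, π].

x' = 1.5000 + 16.4000·cos(-0.5241)·0.15 = 3.6298
y' = -12.3000 + 16.4000·sin(-0.5241)·0.15 = -13.5311
θ' = -0.5241 + (16.4000/2.0)·tan(-0.41)·0.15 = -1.0587
v' = 16.4000 − 1.2000·0.15 = 16.2200

(3.6298, -13.5311, -1.0587, 16.2200)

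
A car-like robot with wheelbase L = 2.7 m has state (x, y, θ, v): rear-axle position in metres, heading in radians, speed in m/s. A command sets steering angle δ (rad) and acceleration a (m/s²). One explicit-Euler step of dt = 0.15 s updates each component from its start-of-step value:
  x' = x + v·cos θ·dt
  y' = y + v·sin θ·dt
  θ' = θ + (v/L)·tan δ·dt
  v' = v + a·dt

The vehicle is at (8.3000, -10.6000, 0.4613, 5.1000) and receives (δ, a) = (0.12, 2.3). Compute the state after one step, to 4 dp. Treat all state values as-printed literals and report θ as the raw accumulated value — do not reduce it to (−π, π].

x' = 8.3000 + 5.1000·cos(0.4613)·0.15 = 8.9850
y' = -10.6000 + 5.1000·sin(0.4613)·0.15 = -10.2595
θ' = 0.4613 + (5.1000/2.7)·tan(0.12)·0.15 = 0.4955
v' = 5.1000 + 2.3000·0.15 = 5.4450

(8.9850, -10.2595, 0.4955, 5.4450)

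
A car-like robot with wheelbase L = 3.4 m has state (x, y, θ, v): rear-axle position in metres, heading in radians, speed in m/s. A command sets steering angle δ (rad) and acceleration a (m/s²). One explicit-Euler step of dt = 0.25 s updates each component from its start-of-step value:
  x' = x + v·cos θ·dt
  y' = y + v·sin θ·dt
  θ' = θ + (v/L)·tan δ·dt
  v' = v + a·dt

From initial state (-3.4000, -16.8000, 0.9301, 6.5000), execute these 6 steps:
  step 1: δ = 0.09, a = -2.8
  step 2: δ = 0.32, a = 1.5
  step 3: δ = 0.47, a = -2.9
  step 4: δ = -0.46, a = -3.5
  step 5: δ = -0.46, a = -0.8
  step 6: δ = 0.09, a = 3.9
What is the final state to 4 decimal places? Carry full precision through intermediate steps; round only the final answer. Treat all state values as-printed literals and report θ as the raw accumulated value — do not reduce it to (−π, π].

(0.4520, -9.6340, 1.0090, 5.3500)

after step 1 (δ=0.09, a=-2.8): (-2.428650, -15.497270, 0.973231, 5.800000)
after step 2 (δ=0.32, a=1.5): (-1.612835, -14.298544, 1.114559, 6.175000)
after step 3 (δ=0.47, a=-2.9): (-0.932700, -12.912694, 1.345198, 5.450000)
after step 4 (δ=-0.46, a=-3.5): (-0.627923, -11.584719, 1.146654, 4.575000)
after step 5 (δ=-0.46, a=-0.8): (-0.157225, -10.542314, 0.979987, 4.375000)
after step 6 (δ=0.09, a=3.9): (0.452031, -9.633966, 1.009017, 5.350000)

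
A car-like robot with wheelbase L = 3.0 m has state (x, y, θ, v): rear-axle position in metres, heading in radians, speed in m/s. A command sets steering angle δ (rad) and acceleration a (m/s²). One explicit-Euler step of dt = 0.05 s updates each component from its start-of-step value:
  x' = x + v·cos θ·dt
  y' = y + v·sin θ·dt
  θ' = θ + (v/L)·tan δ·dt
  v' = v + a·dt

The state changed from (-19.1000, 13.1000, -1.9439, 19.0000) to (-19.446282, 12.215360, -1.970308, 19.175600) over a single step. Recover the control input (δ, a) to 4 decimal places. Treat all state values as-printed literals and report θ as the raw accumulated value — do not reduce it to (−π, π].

a = (v'−v)/dt = (0.175600)/0.05 = 3.5120
Δθ = θ'−θ = -0.026408;  (v·dt/L) = 19.0000·0.05/3.0 = 0.316667
tan δ = Δθ·L/(v·dt) = -0.083394  →  δ = -0.0832

δ = -0.0832, a = 3.5120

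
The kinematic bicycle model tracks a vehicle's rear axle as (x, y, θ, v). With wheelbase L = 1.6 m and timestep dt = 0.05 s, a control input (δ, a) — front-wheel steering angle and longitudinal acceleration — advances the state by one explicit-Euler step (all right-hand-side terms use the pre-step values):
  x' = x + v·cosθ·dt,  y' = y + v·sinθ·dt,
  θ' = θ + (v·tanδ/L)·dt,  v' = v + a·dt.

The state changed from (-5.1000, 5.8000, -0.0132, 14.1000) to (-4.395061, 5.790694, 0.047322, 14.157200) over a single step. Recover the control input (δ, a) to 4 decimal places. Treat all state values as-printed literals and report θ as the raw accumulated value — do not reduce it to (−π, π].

a = (v'−v)/dt = (0.057200)/0.05 = 1.1440
Δθ = θ'−θ = 0.060522;  (v·dt/L) = 14.1000·0.05/1.6 = 0.440625
tan δ = Δθ·L/(v·dt) = 0.137355  →  δ = 0.1365

δ = 0.1365, a = 1.1440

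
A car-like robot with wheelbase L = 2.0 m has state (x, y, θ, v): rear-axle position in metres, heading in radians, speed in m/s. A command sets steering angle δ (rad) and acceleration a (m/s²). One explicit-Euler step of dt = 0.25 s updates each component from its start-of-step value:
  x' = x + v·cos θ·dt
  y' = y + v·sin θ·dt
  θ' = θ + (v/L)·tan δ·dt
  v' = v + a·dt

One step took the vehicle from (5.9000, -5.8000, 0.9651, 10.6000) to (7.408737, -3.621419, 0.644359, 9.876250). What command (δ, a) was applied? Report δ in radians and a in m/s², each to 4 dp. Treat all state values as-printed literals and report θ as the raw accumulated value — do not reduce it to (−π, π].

a = (v'−v)/dt = (-0.723750)/0.25 = -2.8950
Δθ = θ'−θ = -0.320741;  (v·dt/L) = 10.6000·0.25/2.0 = 1.325000
tan δ = Δθ·L/(v·dt) = -0.242069  →  δ = -0.2375

δ = -0.2375, a = -2.8950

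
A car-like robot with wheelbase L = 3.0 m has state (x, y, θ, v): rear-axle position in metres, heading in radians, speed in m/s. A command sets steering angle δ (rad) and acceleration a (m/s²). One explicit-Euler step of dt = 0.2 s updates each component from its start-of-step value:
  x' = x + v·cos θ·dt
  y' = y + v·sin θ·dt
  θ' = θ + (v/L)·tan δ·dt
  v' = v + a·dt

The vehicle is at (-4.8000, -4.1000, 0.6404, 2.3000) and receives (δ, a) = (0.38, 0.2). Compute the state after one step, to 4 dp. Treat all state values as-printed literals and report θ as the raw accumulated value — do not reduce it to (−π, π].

(-4.4311, -3.8251, 0.7016, 2.3400)

x' = -4.8000 + 2.3000·cos(0.6404)·0.2 = -4.4311
y' = -4.1000 + 2.3000·sin(0.6404)·0.2 = -3.8251
θ' = 0.6404 + (2.3000/3.0)·tan(0.38)·0.2 = 0.7016
v' = 2.3000 + 0.2000·0.2 = 2.3400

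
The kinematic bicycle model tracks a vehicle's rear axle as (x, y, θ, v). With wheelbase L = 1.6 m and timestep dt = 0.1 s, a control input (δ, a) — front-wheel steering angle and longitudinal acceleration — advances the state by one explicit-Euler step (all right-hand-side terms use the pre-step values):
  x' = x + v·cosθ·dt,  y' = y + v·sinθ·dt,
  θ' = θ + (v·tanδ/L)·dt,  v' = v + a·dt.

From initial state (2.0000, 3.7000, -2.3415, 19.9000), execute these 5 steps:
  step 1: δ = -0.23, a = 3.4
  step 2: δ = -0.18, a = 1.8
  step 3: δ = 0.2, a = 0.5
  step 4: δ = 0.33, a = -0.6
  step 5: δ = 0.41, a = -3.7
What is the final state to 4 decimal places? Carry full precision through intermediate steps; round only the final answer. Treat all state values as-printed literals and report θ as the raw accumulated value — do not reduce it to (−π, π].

(-6.0198, -2.0134, -1.6116, 20.0400)

after step 1 (δ=-0.23, a=3.4): (0.613686, 2.272333, -2.632716, 20.240000)
after step 2 (δ=-0.18, a=1.8): (-1.153858, 1.286247, -2.862907, 20.420000)
after step 3 (δ=0.2, a=0.5): (-3.117073, 0.724509, -2.604199, 20.470000)
after step 4 (δ=0.33, a=-0.6): (-4.875539, -0.323349, -2.165981, 20.410000)
after step 5 (δ=0.41, a=-3.7): (-6.019849, -2.013389, -1.611554, 20.040000)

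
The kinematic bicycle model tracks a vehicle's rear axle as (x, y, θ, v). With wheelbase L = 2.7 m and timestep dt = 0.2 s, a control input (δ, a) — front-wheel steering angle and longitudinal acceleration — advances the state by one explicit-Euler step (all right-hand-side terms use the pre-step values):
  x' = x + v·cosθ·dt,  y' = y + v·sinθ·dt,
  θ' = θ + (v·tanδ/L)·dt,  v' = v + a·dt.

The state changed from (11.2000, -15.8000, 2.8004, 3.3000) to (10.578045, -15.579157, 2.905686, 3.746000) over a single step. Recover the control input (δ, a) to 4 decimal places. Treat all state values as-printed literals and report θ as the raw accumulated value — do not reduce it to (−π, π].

a = (v'−v)/dt = (0.446000)/0.2 = 2.2300
Δθ = θ'−θ = 0.105286;  (v·dt/L) = 3.3000·0.2/2.7 = 0.244444
tan δ = Δθ·L/(v·dt) = 0.430715  →  δ = 0.4067

δ = 0.4067, a = 2.2300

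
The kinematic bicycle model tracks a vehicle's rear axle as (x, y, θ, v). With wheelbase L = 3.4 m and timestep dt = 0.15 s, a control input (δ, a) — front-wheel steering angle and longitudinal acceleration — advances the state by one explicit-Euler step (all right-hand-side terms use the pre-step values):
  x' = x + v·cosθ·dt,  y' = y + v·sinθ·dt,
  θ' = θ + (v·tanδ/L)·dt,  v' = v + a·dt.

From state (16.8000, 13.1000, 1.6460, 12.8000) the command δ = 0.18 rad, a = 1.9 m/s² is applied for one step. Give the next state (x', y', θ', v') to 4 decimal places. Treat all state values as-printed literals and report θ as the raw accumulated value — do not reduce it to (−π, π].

x' = 16.8000 + 12.8000·cos(1.6460)·0.15 = 16.6557
y' = 13.1000 + 12.8000·sin(1.6460)·0.15 = 15.0146
θ' = 1.6460 + (12.8000/3.4)·tan(0.18)·0.15 = 1.7488
v' = 12.8000 + 1.9000·0.15 = 13.0850

(16.6557, 15.0146, 1.7488, 13.0850)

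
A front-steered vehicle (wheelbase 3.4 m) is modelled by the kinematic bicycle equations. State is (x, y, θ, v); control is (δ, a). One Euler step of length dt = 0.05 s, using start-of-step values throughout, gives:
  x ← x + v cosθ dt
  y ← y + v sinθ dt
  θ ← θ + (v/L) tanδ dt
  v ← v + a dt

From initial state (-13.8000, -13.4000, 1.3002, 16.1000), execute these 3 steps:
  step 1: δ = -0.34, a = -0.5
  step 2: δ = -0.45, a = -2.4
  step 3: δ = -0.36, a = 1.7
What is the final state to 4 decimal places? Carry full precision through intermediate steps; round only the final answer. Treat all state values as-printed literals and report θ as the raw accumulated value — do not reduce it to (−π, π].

after step 1 (δ=-0.34, a=-0.5): (-13.584819, -12.624293, 1.216448, 16.075000)
after step 2 (δ=-0.45, a=-2.4): (-13.305934, -11.870477, 1.102255, 15.955000)
after step 3 (δ=-0.36, a=1.7): (-12.945681, -11.158703, 1.013939, 16.040000)

(-12.9457, -11.1587, 1.0139, 16.0400)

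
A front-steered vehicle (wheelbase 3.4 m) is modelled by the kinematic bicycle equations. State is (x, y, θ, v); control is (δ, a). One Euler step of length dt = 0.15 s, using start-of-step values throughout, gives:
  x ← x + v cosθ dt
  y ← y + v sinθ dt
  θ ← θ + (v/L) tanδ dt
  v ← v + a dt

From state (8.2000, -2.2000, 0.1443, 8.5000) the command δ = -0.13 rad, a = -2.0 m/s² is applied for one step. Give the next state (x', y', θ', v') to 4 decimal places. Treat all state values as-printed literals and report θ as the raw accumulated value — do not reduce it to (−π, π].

x' = 8.2000 + 8.5000·cos(0.1443)·0.15 = 9.4617
y' = -2.2000 + 8.5000·sin(0.1443)·0.15 = -2.0167
θ' = 0.1443 + (8.5000/3.4)·tan(-0.13)·0.15 = 0.0953
v' = 8.5000 − 2.0000·0.15 = 8.2000

(9.4617, -2.0167, 0.0953, 8.2000)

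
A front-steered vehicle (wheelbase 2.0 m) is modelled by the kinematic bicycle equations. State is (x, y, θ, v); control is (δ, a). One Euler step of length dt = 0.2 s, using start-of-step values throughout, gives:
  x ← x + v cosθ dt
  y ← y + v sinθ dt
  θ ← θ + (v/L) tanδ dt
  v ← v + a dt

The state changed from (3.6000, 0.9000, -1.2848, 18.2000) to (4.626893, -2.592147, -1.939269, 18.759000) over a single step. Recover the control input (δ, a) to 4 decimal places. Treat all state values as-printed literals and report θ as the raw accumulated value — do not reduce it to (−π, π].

a = (v'−v)/dt = (0.559000)/0.2 = 2.7950
Δθ = θ'−θ = -0.654469;  (v·dt/L) = 18.2000·0.2/2.0 = 1.820000
tan δ = Δθ·L/(v·dt) = -0.359598  →  δ = -0.3452

δ = -0.3452, a = 2.7950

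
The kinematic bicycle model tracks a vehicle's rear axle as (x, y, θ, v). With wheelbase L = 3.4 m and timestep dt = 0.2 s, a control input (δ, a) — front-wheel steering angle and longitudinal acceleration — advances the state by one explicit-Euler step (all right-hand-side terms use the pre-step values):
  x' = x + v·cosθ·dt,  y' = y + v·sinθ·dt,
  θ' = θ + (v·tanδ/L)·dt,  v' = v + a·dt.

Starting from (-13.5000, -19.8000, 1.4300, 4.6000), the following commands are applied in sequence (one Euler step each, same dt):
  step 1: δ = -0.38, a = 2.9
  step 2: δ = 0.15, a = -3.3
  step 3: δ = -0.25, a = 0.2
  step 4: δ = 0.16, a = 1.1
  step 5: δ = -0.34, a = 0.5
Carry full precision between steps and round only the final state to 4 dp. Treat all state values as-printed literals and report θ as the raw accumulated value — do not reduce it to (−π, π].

after step 1 (δ=-0.38, a=2.9): (-13.370895, -18.889104, 1.321924, 5.180000)
after step 2 (δ=0.15, a=-3.3): (-13.115716, -17.885022, 1.367975, 4.520000)
after step 3 (δ=-0.25, a=0.2): (-12.933621, -16.999552, 1.300084, 4.560000)
after step 4 (δ=0.16, a=1.1): (-12.689736, -16.120767, 1.343372, 4.780000)
after step 5 (δ=-0.34, a=0.5): (-12.474188, -15.189383, 1.243910, 4.880000)

(-12.4742, -15.1894, 1.2439, 4.8800)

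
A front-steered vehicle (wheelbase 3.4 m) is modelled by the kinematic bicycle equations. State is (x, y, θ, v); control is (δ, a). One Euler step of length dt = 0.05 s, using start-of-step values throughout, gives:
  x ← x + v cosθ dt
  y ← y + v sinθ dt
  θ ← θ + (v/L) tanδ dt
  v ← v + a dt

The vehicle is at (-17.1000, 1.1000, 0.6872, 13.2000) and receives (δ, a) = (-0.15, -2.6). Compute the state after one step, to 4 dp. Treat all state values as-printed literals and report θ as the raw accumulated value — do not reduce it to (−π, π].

x' = -17.1000 + 13.2000·cos(0.6872)·0.05 = -16.5898
y' = 1.1000 + 13.2000·sin(0.6872)·0.05 = 1.5187
θ' = 0.6872 + (13.2000/3.4)·tan(-0.15)·0.05 = 0.6579
v' = 13.2000 − 2.6000·0.05 = 13.0700

(-16.5898, 1.5187, 0.6579, 13.0700)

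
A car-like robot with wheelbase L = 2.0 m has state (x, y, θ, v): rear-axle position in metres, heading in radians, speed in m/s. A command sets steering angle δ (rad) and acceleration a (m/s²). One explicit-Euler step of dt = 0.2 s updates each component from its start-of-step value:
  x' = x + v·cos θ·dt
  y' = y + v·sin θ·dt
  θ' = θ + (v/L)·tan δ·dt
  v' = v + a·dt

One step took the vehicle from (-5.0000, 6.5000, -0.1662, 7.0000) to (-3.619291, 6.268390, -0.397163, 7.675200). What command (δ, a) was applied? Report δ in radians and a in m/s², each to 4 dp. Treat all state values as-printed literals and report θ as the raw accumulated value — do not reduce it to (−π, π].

δ = -0.3187, a = 3.3760

a = (v'−v)/dt = (0.675200)/0.2 = 3.3760
Δθ = θ'−θ = -0.230963;  (v·dt/L) = 7.0000·0.2/2.0 = 0.700000
tan δ = Δθ·L/(v·dt) = -0.329947  →  δ = -0.3187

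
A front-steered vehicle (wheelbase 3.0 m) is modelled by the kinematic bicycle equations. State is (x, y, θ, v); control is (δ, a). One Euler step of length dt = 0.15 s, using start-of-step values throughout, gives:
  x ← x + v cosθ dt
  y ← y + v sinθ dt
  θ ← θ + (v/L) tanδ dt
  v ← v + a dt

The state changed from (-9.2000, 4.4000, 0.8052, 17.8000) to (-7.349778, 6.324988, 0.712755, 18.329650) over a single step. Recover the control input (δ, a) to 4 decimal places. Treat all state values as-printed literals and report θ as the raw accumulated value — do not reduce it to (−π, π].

δ = -0.1035, a = 3.5310

a = (v'−v)/dt = (0.529650)/0.15 = 3.5310
Δθ = θ'−θ = -0.092445;  (v·dt/L) = 17.8000·0.15/3.0 = 0.890000
tan δ = Δθ·L/(v·dt) = -0.103871  →  δ = -0.1035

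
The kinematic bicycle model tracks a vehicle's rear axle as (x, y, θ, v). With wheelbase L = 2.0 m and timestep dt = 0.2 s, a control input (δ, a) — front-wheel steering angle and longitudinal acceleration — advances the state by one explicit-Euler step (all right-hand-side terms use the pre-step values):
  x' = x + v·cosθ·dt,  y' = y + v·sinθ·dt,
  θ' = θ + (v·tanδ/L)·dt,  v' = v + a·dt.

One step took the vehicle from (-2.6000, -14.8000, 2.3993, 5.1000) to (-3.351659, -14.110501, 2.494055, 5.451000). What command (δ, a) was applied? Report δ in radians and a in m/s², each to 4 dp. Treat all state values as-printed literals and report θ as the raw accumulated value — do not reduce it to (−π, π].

a = (v'−v)/dt = (0.351000)/0.2 = 1.7550
Δθ = θ'−θ = 0.094755;  (v·dt/L) = 5.1000·0.2/2.0 = 0.510000
tan δ = Δθ·L/(v·dt) = 0.185794  →  δ = 0.1837

δ = 0.1837, a = 1.7550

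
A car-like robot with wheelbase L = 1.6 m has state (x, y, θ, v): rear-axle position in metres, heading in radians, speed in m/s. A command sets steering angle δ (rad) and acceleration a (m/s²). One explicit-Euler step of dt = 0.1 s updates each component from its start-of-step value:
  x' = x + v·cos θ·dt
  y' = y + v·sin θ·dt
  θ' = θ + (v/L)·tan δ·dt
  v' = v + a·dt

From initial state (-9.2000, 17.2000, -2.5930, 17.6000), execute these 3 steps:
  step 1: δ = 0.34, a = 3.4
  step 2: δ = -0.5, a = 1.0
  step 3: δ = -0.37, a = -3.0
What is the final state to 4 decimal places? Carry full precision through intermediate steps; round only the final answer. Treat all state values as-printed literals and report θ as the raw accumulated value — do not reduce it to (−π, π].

(-13.4726, 14.2595, -3.2537, 17.7400)

after step 1 (δ=0.34, a=3.4): (-10.701736, 16.282183, -2.203889, 17.940000)
after step 2 (δ=-0.5, a=1.0): (-11.763141, 14.835858, -2.816431, 18.040000)
after step 3 (δ=-0.37, a=-3.0): (-13.472610, 14.259549, -3.253747, 17.740000)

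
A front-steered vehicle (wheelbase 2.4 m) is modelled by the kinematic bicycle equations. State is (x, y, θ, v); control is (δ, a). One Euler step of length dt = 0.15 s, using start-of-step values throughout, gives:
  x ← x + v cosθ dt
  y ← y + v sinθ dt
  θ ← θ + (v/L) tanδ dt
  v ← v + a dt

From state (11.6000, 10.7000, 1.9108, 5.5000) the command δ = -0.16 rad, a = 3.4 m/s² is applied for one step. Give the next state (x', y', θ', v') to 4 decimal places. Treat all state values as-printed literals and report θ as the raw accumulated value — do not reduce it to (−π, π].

(11.3249, 11.4778, 1.8553, 6.0100)

x' = 11.6000 + 5.5000·cos(1.9108)·0.15 = 11.3249
y' = 10.7000 + 5.5000·sin(1.9108)·0.15 = 11.4778
θ' = 1.9108 + (5.5000/2.4)·tan(-0.16)·0.15 = 1.8553
v' = 5.5000 + 3.4000·0.15 = 6.0100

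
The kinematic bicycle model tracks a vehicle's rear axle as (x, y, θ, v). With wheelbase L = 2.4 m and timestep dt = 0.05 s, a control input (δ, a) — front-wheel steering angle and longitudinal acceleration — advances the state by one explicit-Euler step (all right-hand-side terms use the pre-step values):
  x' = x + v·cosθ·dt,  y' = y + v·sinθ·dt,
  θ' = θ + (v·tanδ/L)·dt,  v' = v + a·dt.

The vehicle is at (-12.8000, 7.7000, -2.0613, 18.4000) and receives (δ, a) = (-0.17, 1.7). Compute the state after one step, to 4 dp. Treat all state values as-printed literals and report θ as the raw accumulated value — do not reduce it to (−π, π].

x' = -12.8000 + 18.4000·cos(-2.0613)·0.05 = -13.2334
y' = 7.7000 + 18.4000·sin(-2.0613)·0.05 = 6.8885
θ' = -2.0613 + (18.4000/2.4)·tan(-0.17)·0.05 = -2.1271
v' = 18.4000 + 1.7000·0.05 = 18.4850

(-13.2334, 6.8885, -2.1271, 18.4850)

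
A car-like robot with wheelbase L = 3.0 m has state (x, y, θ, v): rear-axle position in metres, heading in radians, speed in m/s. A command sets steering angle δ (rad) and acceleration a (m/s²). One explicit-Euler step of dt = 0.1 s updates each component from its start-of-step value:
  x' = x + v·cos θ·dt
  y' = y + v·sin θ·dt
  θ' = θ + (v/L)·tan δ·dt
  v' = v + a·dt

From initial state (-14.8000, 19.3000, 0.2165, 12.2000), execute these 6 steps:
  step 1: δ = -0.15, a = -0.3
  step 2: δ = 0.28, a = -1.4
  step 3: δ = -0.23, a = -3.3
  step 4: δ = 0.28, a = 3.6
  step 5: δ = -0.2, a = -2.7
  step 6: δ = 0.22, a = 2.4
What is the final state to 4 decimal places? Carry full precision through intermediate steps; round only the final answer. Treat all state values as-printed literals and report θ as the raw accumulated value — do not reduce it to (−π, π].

after step 1 (δ=-0.15, a=-0.3): (-13.608481, 19.562071, 0.155038, 12.170000)
after step 2 (δ=0.28, a=-1.4): (-12.406078, 19.749998, 0.271690, 12.030000)
after step 3 (δ=-0.23, a=-3.3): (-11.247205, 20.072834, 0.177798, 11.700000)
after step 4 (δ=0.28, a=3.6): (-10.095650, 20.279764, 0.289944, 12.060000)
after step 5 (δ=-0.2, a=-2.7): (-8.939988, 20.624558, 0.208455, 11.790000)
after step 6 (δ=0.22, a=2.4): (-7.786511, 20.868550, 0.296337, 12.030000)

(-7.7865, 20.8686, 0.2963, 12.0300)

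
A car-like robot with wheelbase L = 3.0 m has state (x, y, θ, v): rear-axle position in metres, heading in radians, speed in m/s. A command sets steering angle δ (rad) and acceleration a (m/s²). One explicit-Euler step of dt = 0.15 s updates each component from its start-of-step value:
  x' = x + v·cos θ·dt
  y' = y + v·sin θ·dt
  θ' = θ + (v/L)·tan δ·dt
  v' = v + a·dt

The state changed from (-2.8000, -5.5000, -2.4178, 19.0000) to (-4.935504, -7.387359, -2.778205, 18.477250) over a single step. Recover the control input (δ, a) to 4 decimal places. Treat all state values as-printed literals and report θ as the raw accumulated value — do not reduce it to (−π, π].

a = (v'−v)/dt = (-0.522750)/0.15 = -3.4850
Δθ = θ'−θ = -0.360405;  (v·dt/L) = 19.0000·0.15/3.0 = 0.950000
tan δ = Δθ·L/(v·dt) = -0.379374  →  δ = -0.3626

δ = -0.3626, a = -3.4850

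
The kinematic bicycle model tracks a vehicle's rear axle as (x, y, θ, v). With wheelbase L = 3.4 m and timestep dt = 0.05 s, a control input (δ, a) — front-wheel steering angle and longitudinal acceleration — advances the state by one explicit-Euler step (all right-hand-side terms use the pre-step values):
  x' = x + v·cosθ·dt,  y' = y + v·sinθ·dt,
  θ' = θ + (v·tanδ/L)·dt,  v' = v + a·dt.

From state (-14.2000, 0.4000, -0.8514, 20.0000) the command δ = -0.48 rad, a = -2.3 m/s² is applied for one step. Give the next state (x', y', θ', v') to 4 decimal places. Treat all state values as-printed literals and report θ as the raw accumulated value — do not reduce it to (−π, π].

(-13.5411, -0.3522, -1.0045, 19.8850)

x' = -14.2000 + 20.0000·cos(-0.8514)·0.05 = -13.5411
y' = 0.4000 + 20.0000·sin(-0.8514)·0.05 = -0.3522
θ' = -0.8514 + (20.0000/3.4)·tan(-0.48)·0.05 = -1.0045
v' = 20.0000 − 2.3000·0.05 = 19.8850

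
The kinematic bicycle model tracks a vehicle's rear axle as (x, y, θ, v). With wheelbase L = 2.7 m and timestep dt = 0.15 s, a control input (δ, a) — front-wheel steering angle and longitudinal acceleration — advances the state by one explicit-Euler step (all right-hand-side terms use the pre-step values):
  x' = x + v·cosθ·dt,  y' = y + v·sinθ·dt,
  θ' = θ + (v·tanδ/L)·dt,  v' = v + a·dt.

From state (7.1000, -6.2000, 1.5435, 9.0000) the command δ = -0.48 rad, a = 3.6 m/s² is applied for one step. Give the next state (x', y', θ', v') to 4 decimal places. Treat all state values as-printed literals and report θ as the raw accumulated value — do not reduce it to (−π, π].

(7.1368, -4.8505, 1.2832, 9.5400)

x' = 7.1000 + 9.0000·cos(1.5435)·0.15 = 7.1368
y' = -6.2000 + 9.0000·sin(1.5435)·0.15 = -4.8505
θ' = 1.5435 + (9.0000/2.7)·tan(-0.48)·0.15 = 1.2832
v' = 9.0000 + 3.6000·0.15 = 9.5400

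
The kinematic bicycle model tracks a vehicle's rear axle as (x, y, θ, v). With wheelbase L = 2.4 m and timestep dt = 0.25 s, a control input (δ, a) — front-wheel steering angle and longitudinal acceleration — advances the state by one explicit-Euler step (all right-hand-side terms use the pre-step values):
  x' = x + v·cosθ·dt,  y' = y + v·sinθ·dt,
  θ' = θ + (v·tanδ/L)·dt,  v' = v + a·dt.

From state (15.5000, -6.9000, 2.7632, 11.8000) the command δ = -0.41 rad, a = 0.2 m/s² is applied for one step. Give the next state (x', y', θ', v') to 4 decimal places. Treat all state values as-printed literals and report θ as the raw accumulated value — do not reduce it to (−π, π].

(12.7587, -5.8102, 2.2290, 11.8500)

x' = 15.5000 + 11.8000·cos(2.7632)·0.25 = 12.7587
y' = -6.9000 + 11.8000·sin(2.7632)·0.25 = -5.8102
θ' = 2.7632 + (11.8000/2.4)·tan(-0.41)·0.25 = 2.2290
v' = 11.8000 + 0.2000·0.25 = 11.8500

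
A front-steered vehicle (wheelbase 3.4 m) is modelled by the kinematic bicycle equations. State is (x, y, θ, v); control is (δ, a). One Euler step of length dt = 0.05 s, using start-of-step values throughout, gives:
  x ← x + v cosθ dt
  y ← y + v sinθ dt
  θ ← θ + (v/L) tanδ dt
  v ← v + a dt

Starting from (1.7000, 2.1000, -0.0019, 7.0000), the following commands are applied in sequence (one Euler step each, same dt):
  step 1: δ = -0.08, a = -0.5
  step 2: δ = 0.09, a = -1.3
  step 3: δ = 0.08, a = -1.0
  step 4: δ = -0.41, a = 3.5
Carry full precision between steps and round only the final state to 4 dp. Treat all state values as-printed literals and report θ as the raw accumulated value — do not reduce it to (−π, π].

after step 1 (δ=-0.08, a=-0.5): (2.049999, 2.099335, -0.010153, 6.975000)
after step 2 (δ=0.09, a=-1.3): (2.398731, 2.095794, -0.000896, 6.910000)
after step 3 (δ=0.08, a=-1.0): (2.744231, 2.095485, 0.007251, 6.860000)
after step 4 (δ=-0.41, a=3.5): (3.087222, 2.097971, -0.036596, 7.035000)

(3.0872, 2.0980, -0.0366, 7.0350)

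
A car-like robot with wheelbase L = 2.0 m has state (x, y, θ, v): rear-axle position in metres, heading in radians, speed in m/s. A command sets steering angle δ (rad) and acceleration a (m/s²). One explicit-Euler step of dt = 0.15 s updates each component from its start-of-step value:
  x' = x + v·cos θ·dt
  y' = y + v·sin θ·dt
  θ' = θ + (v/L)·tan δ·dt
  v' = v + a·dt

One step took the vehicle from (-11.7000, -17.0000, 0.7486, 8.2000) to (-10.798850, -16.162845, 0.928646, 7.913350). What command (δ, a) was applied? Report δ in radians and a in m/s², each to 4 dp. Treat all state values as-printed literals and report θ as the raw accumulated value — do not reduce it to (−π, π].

δ = 0.2848, a = -1.9110

a = (v'−v)/dt = (-0.286650)/0.15 = -1.9110
Δθ = θ'−θ = 0.180046;  (v·dt/L) = 8.2000·0.15/2.0 = 0.615000
tan δ = Δθ·L/(v·dt) = 0.292758  →  δ = 0.2848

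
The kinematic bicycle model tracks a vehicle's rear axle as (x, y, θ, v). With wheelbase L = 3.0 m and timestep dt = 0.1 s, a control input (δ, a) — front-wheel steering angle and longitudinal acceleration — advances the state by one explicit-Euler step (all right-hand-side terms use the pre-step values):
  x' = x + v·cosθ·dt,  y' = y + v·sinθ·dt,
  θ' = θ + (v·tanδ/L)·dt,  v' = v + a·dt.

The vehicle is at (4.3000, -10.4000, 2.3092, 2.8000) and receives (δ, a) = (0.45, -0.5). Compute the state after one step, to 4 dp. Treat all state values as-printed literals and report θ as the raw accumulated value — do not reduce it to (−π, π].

(4.1115, -10.1929, 2.3543, 2.7500)

x' = 4.3000 + 2.8000·cos(2.3092)·0.1 = 4.1115
y' = -10.4000 + 2.8000·sin(2.3092)·0.1 = -10.1929
θ' = 2.3092 + (2.8000/3.0)·tan(0.45)·0.1 = 2.3543
v' = 2.8000 − 0.5000·0.1 = 2.7500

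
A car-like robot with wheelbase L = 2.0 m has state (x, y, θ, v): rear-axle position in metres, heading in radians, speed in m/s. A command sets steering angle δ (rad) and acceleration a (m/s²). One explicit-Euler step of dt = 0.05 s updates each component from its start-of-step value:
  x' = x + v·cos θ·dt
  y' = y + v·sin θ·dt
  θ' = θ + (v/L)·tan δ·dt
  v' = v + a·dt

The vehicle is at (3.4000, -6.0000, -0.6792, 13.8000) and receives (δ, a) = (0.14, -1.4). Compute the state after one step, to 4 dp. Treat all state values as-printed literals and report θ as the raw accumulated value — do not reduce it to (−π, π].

x' = 3.4000 + 13.8000·cos(-0.6792)·0.05 = 3.9369
y' = -6.0000 + 13.8000·sin(-0.6792)·0.05 = -6.4334
θ' = -0.6792 + (13.8000/2.0)·tan(0.14)·0.05 = -0.6306
v' = 13.8000 − 1.4000·0.05 = 13.7300

(3.9369, -6.4334, -0.6306, 13.7300)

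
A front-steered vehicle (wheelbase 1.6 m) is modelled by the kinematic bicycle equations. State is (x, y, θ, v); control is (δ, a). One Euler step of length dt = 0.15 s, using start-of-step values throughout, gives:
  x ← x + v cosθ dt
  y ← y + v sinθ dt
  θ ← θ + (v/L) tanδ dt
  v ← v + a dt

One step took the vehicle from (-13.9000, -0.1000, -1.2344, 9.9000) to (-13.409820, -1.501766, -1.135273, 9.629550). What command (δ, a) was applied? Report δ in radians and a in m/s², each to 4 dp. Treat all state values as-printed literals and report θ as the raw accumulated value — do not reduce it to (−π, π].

δ = 0.1064, a = -1.8030

a = (v'−v)/dt = (-0.270450)/0.15 = -1.8030
Δθ = θ'−θ = 0.099127;  (v·dt/L) = 9.9000·0.15/1.6 = 0.928125
tan δ = Δθ·L/(v·dt) = 0.106804  →  δ = 0.1064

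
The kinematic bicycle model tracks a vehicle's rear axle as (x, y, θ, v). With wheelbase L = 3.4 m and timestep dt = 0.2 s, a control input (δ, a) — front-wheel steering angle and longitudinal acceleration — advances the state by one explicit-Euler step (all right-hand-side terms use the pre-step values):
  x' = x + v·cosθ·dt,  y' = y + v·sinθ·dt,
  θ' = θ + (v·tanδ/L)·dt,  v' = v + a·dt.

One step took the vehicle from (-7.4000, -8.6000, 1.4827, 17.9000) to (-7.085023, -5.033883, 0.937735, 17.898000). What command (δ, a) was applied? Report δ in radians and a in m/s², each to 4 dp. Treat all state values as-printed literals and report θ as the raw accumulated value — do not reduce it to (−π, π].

δ = -0.4776, a = -0.0100

a = (v'−v)/dt = (-0.002000)/0.2 = -0.0100
Δθ = θ'−θ = -0.544965;  (v·dt/L) = 17.9000·0.2/3.4 = 1.052941
tan δ = Δθ·L/(v·dt) = -0.517565  →  δ = -0.4776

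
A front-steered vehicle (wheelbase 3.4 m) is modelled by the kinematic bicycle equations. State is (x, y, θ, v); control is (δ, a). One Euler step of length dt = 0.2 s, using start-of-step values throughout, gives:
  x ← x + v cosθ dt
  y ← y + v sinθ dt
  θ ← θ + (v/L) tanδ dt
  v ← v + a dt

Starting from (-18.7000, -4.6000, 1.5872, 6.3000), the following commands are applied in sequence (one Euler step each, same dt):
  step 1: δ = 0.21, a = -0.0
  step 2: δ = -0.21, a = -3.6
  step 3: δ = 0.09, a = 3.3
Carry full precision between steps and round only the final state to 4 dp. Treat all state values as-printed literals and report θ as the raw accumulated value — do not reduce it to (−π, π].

after step 1 (δ=0.21, a=-0.0): (-18.720668, -3.340170, 1.666188, 6.300000)
after step 2 (δ=-0.21, a=-3.6): (-18.840679, -2.085898, 1.587200, 5.580000)
after step 3 (δ=0.09, a=3.3): (-18.858985, -0.970048, 1.616821, 6.240000)

(-18.8590, -0.9700, 1.6168, 6.2400)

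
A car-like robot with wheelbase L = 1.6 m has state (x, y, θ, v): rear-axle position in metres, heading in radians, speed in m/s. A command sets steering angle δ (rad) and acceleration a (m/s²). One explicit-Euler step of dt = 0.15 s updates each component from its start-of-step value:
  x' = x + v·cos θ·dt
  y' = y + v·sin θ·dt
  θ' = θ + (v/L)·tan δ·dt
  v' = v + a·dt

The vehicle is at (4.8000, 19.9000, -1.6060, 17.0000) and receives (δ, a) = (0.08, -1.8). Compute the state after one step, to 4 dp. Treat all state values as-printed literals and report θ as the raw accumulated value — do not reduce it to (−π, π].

(4.7102, 17.3516, -1.4782, 16.7300)

x' = 4.8000 + 17.0000·cos(-1.6060)·0.15 = 4.7102
y' = 19.9000 + 17.0000·sin(-1.6060)·0.15 = 17.3516
θ' = -1.6060 + (17.0000/1.6)·tan(0.08)·0.15 = -1.4782
v' = 17.0000 − 1.8000·0.15 = 16.7300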